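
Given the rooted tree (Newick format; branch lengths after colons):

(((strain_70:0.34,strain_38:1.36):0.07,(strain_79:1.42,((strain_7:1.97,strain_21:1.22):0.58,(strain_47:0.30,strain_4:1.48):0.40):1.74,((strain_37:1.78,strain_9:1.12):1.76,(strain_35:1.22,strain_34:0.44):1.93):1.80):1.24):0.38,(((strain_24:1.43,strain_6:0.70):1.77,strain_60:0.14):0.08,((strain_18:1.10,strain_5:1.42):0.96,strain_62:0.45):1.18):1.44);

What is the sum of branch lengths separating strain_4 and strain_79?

The path runs strain_4 → … → MRCA → … → strain_79; the MRCA is the node subtending (strain_79,((strain_7,strain_21),(strain_47,strain_4)),((strain_37,strain_9),(strain_35,strain_34))).
Branch lengths along that path: 1.48 + 0.40 + 1.74 + 1.42 = 5.04.

5.04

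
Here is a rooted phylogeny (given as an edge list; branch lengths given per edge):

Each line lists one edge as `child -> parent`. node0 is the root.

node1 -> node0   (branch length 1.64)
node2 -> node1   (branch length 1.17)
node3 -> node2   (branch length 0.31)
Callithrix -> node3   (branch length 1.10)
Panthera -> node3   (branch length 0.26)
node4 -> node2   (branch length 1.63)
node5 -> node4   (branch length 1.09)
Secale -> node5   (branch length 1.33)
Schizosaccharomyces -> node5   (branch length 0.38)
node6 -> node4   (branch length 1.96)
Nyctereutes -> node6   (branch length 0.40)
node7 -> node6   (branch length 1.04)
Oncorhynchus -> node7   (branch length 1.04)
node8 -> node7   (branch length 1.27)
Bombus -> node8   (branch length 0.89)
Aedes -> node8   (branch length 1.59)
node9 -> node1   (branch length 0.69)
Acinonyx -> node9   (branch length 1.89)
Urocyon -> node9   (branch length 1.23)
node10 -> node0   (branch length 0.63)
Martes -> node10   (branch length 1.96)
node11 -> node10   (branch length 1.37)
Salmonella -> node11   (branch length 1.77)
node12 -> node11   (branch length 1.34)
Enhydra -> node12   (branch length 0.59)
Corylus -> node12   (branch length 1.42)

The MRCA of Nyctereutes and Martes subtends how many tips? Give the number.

The MRCA of Nyctereutes and Martes is the root, so the clade is the entire tree.
That clade contains 14 terminal taxa: Acinonyx, Aedes, Bombus, Callithrix, Corylus, Enhydra, Martes, Nyctereutes, Oncorhynchus, Panthera, Salmonella, Schizosaccharomyces, Secale, Urocyon.

14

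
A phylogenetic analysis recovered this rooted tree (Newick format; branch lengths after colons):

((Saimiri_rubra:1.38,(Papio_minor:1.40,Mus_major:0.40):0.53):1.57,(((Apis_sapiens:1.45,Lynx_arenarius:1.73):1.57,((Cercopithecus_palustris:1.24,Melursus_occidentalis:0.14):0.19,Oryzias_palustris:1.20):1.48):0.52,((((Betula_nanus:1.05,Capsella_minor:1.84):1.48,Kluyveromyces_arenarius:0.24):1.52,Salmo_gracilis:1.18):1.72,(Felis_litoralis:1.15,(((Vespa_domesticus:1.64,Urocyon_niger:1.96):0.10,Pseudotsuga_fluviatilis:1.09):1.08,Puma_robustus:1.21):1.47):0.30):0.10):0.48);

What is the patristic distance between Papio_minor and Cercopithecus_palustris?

The path runs Papio_minor → … → MRCA → … → Cercopithecus_palustris; the MRCA is the root of the tree.
Branch lengths along that path: 1.40 + 0.53 + 1.57 + 0.48 + 0.52 + 1.48 + 0.19 + 1.24 = 7.41.

7.41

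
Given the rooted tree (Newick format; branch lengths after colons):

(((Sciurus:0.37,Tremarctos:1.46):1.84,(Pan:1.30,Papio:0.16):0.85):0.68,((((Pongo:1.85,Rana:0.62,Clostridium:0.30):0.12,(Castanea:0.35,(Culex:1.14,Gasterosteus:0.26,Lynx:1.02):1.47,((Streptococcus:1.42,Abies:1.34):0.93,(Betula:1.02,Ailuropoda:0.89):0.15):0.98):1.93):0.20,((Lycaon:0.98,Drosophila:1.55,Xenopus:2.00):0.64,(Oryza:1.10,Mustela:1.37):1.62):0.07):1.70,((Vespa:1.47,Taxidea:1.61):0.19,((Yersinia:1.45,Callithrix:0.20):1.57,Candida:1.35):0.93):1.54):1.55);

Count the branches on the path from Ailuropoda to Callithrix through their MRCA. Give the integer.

10

The MRCA of Ailuropoda and Callithrix is the node subtending ((((Pongo,Rana,Clostridium),(Castanea,(Culex,Gasterosteus,Lynx),((Streptococcus,Abies),(Betula,Ailuropoda)))),((Lycaon,Drosophila,Xenopus),(Oryza,Mustela))),((Vespa,Taxidea),((Yersinia,Callithrix),Candida))).
From Ailuropoda up to that node: 6 branches. From Callithrix up to the same node: 4 branches. Total: 6 + 4 = 10.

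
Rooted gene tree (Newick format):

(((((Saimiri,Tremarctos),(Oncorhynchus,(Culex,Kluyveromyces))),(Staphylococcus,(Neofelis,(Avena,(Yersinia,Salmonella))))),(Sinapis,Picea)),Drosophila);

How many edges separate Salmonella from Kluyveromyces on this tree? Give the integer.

The MRCA of Salmonella and Kluyveromyces is the node subtending (((Saimiri,Tremarctos),(Oncorhynchus,(Culex,Kluyveromyces))),(Staphylococcus,(Neofelis,(Avena,(Yersinia,Salmonella))))).
From Salmonella up to that node: 5 branches. From Kluyveromyces up to the same node: 4 branches. Total: 5 + 4 = 9.

9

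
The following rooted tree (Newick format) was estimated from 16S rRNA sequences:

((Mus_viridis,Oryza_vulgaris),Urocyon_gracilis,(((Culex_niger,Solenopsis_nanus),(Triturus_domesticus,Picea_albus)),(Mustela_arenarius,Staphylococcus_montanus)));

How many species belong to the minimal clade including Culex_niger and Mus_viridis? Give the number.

The MRCA of Culex_niger and Mus_viridis is the root, so the clade is the entire tree.
That clade contains 9 terminal taxa: Culex_niger, Mus_viridis, Mustela_arenarius, Oryza_vulgaris, Picea_albus, Solenopsis_nanus, Staphylococcus_montanus, Triturus_domesticus, Urocyon_gracilis.

9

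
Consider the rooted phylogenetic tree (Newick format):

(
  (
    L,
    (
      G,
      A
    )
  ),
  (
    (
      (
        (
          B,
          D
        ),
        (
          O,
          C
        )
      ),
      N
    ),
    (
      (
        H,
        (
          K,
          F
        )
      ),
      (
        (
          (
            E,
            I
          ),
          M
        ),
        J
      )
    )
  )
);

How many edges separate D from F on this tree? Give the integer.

8

The MRCA of D and F is the node subtending ((((B,D),(O,C)),N),((H,(K,F)),(((E,I),M),J))).
From D up to that node: 4 branches. From F up to the same node: 4 branches. Total: 4 + 4 = 8.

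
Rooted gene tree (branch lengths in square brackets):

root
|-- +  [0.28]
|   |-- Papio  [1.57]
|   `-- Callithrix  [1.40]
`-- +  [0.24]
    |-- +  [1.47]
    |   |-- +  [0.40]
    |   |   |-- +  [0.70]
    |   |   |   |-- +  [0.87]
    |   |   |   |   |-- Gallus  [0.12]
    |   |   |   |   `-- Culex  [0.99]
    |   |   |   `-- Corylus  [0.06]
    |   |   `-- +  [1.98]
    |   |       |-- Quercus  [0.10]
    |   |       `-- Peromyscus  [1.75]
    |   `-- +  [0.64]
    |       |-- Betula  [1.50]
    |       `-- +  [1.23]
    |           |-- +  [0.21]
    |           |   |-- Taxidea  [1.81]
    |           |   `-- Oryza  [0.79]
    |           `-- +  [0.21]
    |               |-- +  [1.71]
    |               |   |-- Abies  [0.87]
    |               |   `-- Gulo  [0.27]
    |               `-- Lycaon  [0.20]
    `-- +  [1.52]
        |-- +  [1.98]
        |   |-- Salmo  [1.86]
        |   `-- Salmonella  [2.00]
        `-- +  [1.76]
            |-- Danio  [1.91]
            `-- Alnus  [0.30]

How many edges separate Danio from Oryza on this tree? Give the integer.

8

The MRCA of Danio and Oryza is the node subtending (((((Gallus,Culex),Corylus),(Quercus,Peromyscus)),(Betula,((Taxidea,Oryza),((Abies,Gulo),Lycaon)))),((Salmo,Salmonella),(Danio,Alnus))).
From Danio up to that node: 3 branches. From Oryza up to the same node: 5 branches. Total: 3 + 5 = 8.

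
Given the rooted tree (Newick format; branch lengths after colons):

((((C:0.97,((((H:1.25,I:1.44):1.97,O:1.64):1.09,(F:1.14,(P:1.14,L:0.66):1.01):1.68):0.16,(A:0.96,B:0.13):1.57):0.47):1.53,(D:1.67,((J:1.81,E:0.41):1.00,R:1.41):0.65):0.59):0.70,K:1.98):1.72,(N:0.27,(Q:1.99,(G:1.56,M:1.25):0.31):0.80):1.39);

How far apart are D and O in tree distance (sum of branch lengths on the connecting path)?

7.15

The path runs D → … → MRCA → … → O; the MRCA is the node subtending ((C,((((H,I),O),(F,(P,L))),(A,B))),(D,((J,E),R))).
Branch lengths along that path: 1.67 + 0.59 + 1.53 + 0.47 + 0.16 + 1.09 + 1.64 = 7.15.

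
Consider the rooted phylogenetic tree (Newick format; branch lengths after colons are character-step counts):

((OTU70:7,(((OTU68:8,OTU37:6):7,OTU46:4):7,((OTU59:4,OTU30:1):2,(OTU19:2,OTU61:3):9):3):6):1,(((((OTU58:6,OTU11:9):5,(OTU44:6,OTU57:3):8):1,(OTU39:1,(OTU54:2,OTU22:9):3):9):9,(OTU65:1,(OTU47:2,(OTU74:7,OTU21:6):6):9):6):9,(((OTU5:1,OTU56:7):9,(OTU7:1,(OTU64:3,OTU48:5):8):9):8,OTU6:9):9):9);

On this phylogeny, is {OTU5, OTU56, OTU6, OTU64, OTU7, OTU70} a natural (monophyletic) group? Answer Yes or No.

No

The MRCA of the listed taxa is the root, so the smallest clade containing them is the whole tree.
That clade also contains OTU11, OTU19, OTU21, OTU22, OTU30, OTU37, OTU39, OTU44, OTU46, OTU47, OTU48, OTU54, OTU57, OTU58, OTU59, OTU61, OTU65, OTU68, OTU74, which are not in the proposed group, so the group is not monophyletic.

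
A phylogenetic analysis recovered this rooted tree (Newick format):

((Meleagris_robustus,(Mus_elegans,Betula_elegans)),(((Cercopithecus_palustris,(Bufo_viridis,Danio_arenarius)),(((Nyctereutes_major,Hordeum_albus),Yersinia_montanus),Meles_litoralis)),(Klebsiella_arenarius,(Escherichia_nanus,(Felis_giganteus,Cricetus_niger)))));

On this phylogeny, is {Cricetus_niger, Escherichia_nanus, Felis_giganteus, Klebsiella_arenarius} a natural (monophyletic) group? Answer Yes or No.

Yes

The most recent common ancestor of these taxa subtends (Klebsiella_arenarius,(Escherichia_nanus,(Felis_giganteus,Cricetus_niger))).
That clade has exactly 4 tips — every listed taxon and nothing else — so the group is monophyletic.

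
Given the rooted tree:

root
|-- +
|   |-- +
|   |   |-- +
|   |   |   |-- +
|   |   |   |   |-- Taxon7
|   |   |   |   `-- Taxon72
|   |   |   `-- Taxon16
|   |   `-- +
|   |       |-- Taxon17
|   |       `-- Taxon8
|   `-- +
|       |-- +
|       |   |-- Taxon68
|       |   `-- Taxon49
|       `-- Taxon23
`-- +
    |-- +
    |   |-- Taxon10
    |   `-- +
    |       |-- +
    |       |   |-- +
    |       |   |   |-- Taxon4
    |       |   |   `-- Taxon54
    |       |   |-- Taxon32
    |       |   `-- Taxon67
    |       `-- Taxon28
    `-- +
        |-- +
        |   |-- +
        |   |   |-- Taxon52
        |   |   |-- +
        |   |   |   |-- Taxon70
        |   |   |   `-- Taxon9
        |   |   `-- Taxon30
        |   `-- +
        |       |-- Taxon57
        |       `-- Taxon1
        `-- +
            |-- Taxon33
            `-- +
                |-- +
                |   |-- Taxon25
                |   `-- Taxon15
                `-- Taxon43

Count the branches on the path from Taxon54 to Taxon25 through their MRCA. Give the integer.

10

The MRCA of Taxon54 and Taxon25 is the node subtending ((Taxon10,(((Taxon4,Taxon54),Taxon32,Taxon67),Taxon28)),(((Taxon52,(Taxon70,Taxon9),Taxon30),(Taxon57,Taxon1)),(Taxon33,((Taxon25,Taxon15),Taxon43)))).
From Taxon54 up to that node: 5 branches. From Taxon25 up to the same node: 5 branches. Total: 5 + 5 = 10.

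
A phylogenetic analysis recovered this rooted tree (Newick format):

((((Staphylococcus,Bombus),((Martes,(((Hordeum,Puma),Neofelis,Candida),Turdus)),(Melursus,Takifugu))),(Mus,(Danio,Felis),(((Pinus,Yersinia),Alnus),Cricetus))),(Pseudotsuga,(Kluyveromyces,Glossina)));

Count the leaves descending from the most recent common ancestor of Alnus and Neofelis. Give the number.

The MRCA of Alnus and Neofelis is the node subtending (((Staphylococcus,Bombus),((Martes,(((Hordeum,Puma),Neofelis,Candida),Turdus)),(Melursus,Takifugu))),(Mus,(Danio,Felis),(((Pinus,Yersinia),Alnus),Cricetus))).
That clade contains 17 terminal taxa: Alnus, Bombus, Candida, Cricetus, Danio, Felis, Hordeum, Martes, Melursus, Mus, Neofelis, Pinus, Puma, Staphylococcus, Takifugu, Turdus, Yersinia.

17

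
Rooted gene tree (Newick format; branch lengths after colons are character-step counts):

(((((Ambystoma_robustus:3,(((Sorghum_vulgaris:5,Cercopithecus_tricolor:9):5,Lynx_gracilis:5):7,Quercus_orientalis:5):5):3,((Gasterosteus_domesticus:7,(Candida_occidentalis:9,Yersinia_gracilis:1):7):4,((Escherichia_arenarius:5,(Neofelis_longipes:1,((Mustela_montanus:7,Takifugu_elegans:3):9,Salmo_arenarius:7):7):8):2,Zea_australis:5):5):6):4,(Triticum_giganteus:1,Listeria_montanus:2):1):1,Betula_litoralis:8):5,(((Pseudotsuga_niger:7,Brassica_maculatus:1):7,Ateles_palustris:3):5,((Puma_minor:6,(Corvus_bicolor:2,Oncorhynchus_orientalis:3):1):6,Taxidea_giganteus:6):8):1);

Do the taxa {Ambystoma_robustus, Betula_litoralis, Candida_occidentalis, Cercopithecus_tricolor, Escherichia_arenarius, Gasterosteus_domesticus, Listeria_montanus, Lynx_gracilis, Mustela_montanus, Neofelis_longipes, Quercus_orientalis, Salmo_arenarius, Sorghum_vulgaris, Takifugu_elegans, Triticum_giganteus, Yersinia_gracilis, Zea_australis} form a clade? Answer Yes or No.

The most recent common ancestor of these taxa subtends ((((Ambystoma_robustus,(((Sorghum_vulgaris,Cercopithecus_tricolor),Lynx_gracilis),Quercus_orientalis)),((Gasterosteus_domesticus,(Candida_occidentalis,Yersinia_gracilis)),((Escherichia_arenarius,(Neofelis_longipes,((Mustela_montanus,Takifugu_elegans),Salmo_arenarius))),Zea_australis))),(Triticum_giganteus,Listeria_montanus)),Betula_litoralis).
That clade has exactly 17 tips — every listed taxon and nothing else — so the group is monophyletic.

Yes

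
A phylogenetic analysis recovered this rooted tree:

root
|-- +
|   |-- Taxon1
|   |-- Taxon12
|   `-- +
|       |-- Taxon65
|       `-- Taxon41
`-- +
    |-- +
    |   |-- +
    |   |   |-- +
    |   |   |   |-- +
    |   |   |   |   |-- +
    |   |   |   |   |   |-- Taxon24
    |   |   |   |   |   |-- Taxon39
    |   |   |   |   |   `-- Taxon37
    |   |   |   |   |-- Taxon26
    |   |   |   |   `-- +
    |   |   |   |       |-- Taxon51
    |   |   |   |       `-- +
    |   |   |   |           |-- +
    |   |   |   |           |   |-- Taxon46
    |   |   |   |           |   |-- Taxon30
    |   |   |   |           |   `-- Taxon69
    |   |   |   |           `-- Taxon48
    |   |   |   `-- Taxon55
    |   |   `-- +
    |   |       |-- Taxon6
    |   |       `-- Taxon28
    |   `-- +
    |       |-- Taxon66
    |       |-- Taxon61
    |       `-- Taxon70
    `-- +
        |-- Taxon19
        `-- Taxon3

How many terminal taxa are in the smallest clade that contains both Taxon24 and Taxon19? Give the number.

The MRCA of Taxon24 and Taxon19 is the node subtending ((((((Taxon24,Taxon39,Taxon37),Taxon26,(Taxon51,((Taxon46,Taxon30,Taxon69),Taxon48))),Taxon55),(Taxon6,Taxon28)),(Taxon66,Taxon61,Taxon70)),(Taxon19,Taxon3)).
That clade contains 17 terminal taxa: Taxon19, Taxon24, Taxon26, Taxon28, Taxon3, Taxon30, Taxon37, Taxon39, Taxon46, Taxon48, Taxon51, Taxon55, Taxon6, Taxon61, Taxon66, Taxon69, Taxon70.

17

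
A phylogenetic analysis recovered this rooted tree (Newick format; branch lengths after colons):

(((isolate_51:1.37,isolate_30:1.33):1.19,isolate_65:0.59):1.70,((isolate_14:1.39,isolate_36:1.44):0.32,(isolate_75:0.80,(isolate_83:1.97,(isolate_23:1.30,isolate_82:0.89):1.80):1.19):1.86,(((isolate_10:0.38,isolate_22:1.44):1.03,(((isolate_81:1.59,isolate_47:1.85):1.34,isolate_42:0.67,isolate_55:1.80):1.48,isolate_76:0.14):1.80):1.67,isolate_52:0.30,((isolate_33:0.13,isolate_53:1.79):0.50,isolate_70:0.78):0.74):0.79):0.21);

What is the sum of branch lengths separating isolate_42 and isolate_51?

10.88

The path runs isolate_42 → … → MRCA → … → isolate_51; the MRCA is the root of the tree.
Branch lengths along that path: 0.67 + 1.48 + 1.80 + 1.67 + 0.79 + 0.21 + 1.70 + 1.19 + 1.37 = 10.88.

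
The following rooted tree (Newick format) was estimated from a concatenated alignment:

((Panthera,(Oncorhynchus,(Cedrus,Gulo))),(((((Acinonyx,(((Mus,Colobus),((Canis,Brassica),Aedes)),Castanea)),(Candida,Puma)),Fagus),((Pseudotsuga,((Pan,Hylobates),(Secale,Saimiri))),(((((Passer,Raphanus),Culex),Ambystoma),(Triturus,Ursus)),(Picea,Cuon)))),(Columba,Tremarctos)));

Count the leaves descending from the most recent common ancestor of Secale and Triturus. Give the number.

13

The MRCA of Secale and Triturus is the node subtending ((Pseudotsuga,((Pan,Hylobates),(Secale,Saimiri))),(((((Passer,Raphanus),Culex),Ambystoma),(Triturus,Ursus)),(Picea,Cuon))).
That clade contains 13 terminal taxa: Ambystoma, Culex, Cuon, Hylobates, Pan, Passer, Picea, Pseudotsuga, Raphanus, Saimiri, Secale, Triturus, Ursus.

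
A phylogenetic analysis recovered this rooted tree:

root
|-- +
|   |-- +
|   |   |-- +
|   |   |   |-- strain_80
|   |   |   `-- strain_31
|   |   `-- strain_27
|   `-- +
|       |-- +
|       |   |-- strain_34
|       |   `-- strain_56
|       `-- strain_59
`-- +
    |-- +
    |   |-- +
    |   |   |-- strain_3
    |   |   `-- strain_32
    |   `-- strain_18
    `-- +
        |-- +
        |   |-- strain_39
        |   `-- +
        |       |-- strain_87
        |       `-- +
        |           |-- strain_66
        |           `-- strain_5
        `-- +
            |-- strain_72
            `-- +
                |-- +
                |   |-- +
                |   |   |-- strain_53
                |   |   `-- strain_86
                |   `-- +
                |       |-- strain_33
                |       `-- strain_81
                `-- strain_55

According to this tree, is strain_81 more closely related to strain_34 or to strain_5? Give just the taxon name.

strain_5

The MRCA of strain_81 and strain_5 subtends ((strain_39,(strain_87,(strain_66,strain_5))),(strain_72,(((strain_53,strain_86),(strain_33,strain_81)),strain_55))) (10 taxa).
The MRCA of strain_81 and strain_34 is the root, subtending the entire tree (19 taxa).
The first is nested inside the second, so strain_81 shares a more recent common ancestor with strain_5.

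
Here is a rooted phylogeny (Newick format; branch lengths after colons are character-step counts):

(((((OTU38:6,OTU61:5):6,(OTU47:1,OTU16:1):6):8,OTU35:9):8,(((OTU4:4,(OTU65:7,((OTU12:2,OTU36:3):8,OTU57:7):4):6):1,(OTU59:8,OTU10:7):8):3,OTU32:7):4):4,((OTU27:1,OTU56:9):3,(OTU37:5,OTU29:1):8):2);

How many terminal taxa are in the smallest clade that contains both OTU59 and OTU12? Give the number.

7

The MRCA of OTU59 and OTU12 is the node subtending ((OTU4,(OTU65,((OTU12,OTU36),OTU57))),(OTU59,OTU10)).
That clade contains 7 terminal taxa: OTU10, OTU12, OTU36, OTU4, OTU57, OTU59, OTU65.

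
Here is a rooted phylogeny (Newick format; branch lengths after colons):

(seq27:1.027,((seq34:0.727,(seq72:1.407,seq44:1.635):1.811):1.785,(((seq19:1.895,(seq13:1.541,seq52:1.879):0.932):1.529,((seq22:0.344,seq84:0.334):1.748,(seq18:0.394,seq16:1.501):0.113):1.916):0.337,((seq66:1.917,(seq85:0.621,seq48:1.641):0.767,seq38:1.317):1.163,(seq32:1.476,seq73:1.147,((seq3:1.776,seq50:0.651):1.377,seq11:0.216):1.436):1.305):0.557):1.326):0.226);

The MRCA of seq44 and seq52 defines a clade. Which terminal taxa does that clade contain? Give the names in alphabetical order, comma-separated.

Tracing seq44: it sits inside (seq72,seq44).
Tracing seq52: it sits inside (seq13,seq52).
The smallest clade enclosing both is ((seq34,(seq72,seq44)),(((seq19,(seq13,seq52)),((seq22,seq84),(seq18,seq16))),((seq66,(seq85,seq48),seq38),(seq32,seq73,((seq3,seq50),seq11))))); the answer is its 19 terminal taxa in alphabetical order.

seq11, seq13, seq16, seq18, seq19, seq22, seq3, seq32, seq34, seq38, seq44, seq48, seq50, seq52, seq66, seq72, seq73, seq84, seq85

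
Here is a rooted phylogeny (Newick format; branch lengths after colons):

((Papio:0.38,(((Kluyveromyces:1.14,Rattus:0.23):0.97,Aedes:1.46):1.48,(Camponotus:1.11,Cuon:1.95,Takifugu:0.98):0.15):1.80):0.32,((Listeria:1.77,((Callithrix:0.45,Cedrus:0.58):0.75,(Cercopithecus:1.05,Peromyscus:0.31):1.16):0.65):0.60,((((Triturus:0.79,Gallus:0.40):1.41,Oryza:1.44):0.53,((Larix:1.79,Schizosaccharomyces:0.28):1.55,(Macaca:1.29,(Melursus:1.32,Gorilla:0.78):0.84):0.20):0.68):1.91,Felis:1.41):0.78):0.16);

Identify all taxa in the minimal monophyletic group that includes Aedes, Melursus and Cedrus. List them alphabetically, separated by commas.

Tracing Aedes: it sits inside ((Kluyveromyces,Rattus),Aedes).
Tracing Melursus: it sits inside (Melursus,Gorilla).
Tracing Cedrus: it sits inside (Callithrix,Cedrus).
The smallest clade enclosing all 3 is the whole tree (their MRCA is the root), so the answer is all 21 tips in alphabetical order.

Aedes, Callithrix, Camponotus, Cedrus, Cercopithecus, Cuon, Felis, Gallus, Gorilla, Kluyveromyces, Larix, Listeria, Macaca, Melursus, Oryza, Papio, Peromyscus, Rattus, Schizosaccharomyces, Takifugu, Triturus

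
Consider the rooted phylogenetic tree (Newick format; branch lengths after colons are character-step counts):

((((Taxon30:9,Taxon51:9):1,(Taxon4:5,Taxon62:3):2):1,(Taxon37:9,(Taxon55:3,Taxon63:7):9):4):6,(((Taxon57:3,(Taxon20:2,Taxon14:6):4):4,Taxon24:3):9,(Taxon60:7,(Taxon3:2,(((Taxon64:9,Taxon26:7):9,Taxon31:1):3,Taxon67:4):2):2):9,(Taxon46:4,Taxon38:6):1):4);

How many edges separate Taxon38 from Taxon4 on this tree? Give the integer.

7

The MRCA of Taxon38 and Taxon4 is the root of the tree.
From Taxon38 up to that node: 3 branches. From Taxon4 up to the same node: 4 branches. Total: 3 + 4 = 7.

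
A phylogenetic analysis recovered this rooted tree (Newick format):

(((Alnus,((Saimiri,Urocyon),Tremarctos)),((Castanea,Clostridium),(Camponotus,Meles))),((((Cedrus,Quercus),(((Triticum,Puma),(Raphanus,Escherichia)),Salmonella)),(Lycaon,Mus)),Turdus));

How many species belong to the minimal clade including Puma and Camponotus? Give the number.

The MRCA of Puma and Camponotus is the root, so the clade is the entire tree.
That clade contains 18 terminal taxa: Alnus, Camponotus, Castanea, Cedrus, Clostridium, Escherichia, Lycaon, Meles, Mus, Puma, Quercus, Raphanus, Saimiri, Salmonella, Tremarctos, Triticum, Turdus, Urocyon.

18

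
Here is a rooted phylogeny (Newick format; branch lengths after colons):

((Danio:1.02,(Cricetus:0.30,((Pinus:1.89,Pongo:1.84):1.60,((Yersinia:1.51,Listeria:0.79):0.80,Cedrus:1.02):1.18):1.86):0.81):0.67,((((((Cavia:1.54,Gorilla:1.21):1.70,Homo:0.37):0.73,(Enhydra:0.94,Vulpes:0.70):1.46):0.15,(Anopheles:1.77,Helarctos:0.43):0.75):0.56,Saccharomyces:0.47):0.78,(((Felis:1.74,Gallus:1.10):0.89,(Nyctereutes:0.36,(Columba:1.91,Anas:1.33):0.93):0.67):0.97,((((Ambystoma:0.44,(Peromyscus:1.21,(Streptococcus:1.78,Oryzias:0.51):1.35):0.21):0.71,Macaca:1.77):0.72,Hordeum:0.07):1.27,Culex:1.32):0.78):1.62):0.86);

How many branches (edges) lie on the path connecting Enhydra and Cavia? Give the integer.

5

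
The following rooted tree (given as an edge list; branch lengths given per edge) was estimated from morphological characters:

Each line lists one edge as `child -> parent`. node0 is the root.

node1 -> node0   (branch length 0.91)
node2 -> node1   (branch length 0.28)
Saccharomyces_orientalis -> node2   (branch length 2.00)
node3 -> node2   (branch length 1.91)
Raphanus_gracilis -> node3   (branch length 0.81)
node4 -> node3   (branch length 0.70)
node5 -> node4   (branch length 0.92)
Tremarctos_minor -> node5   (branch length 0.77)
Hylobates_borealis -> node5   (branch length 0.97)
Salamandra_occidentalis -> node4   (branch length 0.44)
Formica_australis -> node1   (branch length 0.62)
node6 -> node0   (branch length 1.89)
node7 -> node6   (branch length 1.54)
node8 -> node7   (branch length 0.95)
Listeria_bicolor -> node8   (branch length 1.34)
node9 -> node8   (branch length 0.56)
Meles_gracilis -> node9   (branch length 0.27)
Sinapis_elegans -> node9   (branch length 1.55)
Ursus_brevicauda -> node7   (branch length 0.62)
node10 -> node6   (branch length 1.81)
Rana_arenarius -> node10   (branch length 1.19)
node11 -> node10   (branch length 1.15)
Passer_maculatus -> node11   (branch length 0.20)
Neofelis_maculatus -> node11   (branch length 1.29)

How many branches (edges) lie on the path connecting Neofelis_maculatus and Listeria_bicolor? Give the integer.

The MRCA of Neofelis_maculatus and Listeria_bicolor is the node subtending (((Listeria_bicolor,(Meles_gracilis,Sinapis_elegans)),Ursus_brevicauda),(Rana_arenarius,(Passer_maculatus,Neofelis_maculatus))).
From Neofelis_maculatus up to that node: 3 branches. From Listeria_bicolor up to the same node: 3 branches. Total: 3 + 3 = 6.

6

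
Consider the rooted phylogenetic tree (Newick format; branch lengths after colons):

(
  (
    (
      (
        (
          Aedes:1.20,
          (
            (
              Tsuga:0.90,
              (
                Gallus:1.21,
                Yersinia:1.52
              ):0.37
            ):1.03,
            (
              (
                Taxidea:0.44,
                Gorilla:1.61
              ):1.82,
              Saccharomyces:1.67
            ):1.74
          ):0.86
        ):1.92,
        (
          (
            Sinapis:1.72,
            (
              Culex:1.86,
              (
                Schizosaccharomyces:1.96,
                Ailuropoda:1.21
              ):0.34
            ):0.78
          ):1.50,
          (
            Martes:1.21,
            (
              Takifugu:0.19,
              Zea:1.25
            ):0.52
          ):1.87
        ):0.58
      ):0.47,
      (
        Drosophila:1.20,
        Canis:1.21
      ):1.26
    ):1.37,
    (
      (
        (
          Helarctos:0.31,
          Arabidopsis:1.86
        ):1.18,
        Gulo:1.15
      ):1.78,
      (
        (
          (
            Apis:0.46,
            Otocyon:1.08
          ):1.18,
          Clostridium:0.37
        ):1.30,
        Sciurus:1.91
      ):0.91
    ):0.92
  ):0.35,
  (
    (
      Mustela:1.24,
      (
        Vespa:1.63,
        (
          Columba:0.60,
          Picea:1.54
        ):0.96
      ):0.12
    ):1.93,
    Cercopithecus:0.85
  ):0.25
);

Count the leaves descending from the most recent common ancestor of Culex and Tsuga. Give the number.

The MRCA of Culex and Tsuga is the node subtending ((Aedes,((Tsuga,(Gallus,Yersinia)),((Taxidea,Gorilla),Saccharomyces))),((Sinapis,(Culex,(Schizosaccharomyces,Ailuropoda))),(Martes,(Takifugu,Zea)))).
That clade contains 14 terminal taxa: Aedes, Ailuropoda, Culex, Gallus, Gorilla, Martes, Saccharomyces, Schizosaccharomyces, Sinapis, Takifugu, Taxidea, Tsuga, Yersinia, Zea.

14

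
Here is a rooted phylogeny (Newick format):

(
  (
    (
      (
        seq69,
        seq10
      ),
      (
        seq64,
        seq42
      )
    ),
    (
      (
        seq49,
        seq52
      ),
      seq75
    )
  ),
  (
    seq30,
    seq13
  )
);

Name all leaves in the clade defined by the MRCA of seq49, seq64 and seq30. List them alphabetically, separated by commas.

Tracing seq49: it sits inside (seq49,seq52).
Tracing seq64: it sits inside (seq64,seq42).
Tracing seq30: it sits inside (seq30,seq13).
The smallest clade enclosing all 3 is the whole tree (their MRCA is the root), so the answer is all 9 tips in alphabetical order.

seq10, seq13, seq30, seq42, seq49, seq52, seq64, seq69, seq75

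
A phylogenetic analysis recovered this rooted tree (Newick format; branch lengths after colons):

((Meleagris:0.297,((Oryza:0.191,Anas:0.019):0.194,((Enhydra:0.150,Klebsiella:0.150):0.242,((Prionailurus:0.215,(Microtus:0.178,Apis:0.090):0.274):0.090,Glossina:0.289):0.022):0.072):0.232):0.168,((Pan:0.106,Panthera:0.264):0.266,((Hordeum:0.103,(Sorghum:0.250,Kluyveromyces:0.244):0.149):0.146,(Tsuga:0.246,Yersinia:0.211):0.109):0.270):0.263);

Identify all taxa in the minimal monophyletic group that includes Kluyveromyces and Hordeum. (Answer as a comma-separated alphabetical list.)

Tracing Kluyveromyces: it sits inside (Sorghum,Kluyveromyces).
Tracing Hordeum: it sits inside (Hordeum,(Sorghum,Kluyveromyces)).
The smallest clade enclosing both is (Hordeum,(Sorghum,Kluyveromyces)); the answer is its 3 terminal taxa in alphabetical order.

Hordeum, Kluyveromyces, Sorghum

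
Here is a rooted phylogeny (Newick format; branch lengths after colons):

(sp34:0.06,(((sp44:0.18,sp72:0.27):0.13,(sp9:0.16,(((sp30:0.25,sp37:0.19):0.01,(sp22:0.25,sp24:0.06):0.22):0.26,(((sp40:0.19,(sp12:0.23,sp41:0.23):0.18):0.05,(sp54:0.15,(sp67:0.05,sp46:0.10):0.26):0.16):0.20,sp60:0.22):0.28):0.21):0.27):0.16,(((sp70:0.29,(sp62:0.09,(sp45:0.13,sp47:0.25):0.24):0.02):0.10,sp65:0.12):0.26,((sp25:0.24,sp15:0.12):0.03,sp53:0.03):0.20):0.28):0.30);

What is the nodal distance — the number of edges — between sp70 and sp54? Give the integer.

The MRCA of sp70 and sp54 is the node subtending (((sp44,sp72),(sp9,(((sp30,sp37),(sp22,sp24)),(((sp40,(sp12,sp41)),(sp54,(sp67,sp46))),sp60)))),(((sp70,(sp62,(sp45,sp47))),sp65),((sp25,sp15),sp53))).
From sp70 up to that node: 4 branches. From sp54 up to the same node: 7 branches. Total: 4 + 7 = 11.

11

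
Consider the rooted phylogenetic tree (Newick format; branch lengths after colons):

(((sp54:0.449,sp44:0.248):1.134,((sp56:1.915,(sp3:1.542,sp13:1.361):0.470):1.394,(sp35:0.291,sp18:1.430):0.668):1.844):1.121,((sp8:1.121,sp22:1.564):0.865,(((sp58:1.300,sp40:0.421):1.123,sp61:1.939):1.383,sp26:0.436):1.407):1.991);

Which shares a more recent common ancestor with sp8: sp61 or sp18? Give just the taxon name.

sp61

The MRCA of sp8 and sp61 subtends ((sp8,sp22),(((sp58,sp40),sp61),sp26)) (6 taxa).
The MRCA of sp8 and sp18 is the root, subtending the entire tree (13 taxa).
The first is nested inside the second, so sp8 shares a more recent common ancestor with sp61.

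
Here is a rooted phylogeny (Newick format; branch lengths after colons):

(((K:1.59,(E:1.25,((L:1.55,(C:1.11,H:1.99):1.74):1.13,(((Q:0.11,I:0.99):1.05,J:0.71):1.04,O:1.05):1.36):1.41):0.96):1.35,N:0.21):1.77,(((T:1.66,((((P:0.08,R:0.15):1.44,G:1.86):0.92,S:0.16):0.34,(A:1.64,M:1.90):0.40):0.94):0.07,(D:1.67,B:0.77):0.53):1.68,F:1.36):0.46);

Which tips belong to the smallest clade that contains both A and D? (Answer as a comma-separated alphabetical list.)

Tracing A: it sits inside (A,M).
Tracing D: it sits inside (D,B).
The smallest clade enclosing both is ((T,((((P,R),G),S),(A,M))),(D,B)); the answer is its 9 terminal taxa in alphabetical order.

A, B, D, G, M, P, R, S, T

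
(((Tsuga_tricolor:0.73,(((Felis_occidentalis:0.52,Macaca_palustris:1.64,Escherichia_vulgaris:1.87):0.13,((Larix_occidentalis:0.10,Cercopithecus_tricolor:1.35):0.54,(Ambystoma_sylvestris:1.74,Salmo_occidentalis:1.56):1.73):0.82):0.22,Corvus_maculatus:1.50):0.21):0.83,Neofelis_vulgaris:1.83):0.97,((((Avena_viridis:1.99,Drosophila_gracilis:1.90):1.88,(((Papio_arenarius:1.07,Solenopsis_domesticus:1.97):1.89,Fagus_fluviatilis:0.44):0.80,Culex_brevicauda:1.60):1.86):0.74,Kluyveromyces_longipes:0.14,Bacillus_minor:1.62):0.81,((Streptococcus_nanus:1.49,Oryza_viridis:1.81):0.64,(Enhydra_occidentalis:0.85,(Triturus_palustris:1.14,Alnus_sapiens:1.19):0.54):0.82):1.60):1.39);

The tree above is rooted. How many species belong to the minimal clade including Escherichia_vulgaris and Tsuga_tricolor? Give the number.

The MRCA of Escherichia_vulgaris and Tsuga_tricolor is the node subtending (Tsuga_tricolor,(((Felis_occidentalis,Macaca_palustris,Escherichia_vulgaris),((Larix_occidentalis,Cercopithecus_tricolor),(Ambystoma_sylvestris,Salmo_occidentalis))),Corvus_maculatus)).
That clade contains 9 terminal taxa: Ambystoma_sylvestris, Cercopithecus_tricolor, Corvus_maculatus, Escherichia_vulgaris, Felis_occidentalis, Larix_occidentalis, Macaca_palustris, Salmo_occidentalis, Tsuga_tricolor.

9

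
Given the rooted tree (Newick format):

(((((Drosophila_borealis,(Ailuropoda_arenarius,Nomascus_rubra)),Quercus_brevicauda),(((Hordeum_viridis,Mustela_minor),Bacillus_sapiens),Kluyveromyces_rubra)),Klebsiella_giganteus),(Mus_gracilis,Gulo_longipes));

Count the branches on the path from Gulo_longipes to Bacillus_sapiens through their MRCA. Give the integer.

The MRCA of Gulo_longipes and Bacillus_sapiens is the root of the tree.
From Gulo_longipes up to that node: 2 branches. From Bacillus_sapiens up to the same node: 5 branches. Total: 2 + 5 = 7.

7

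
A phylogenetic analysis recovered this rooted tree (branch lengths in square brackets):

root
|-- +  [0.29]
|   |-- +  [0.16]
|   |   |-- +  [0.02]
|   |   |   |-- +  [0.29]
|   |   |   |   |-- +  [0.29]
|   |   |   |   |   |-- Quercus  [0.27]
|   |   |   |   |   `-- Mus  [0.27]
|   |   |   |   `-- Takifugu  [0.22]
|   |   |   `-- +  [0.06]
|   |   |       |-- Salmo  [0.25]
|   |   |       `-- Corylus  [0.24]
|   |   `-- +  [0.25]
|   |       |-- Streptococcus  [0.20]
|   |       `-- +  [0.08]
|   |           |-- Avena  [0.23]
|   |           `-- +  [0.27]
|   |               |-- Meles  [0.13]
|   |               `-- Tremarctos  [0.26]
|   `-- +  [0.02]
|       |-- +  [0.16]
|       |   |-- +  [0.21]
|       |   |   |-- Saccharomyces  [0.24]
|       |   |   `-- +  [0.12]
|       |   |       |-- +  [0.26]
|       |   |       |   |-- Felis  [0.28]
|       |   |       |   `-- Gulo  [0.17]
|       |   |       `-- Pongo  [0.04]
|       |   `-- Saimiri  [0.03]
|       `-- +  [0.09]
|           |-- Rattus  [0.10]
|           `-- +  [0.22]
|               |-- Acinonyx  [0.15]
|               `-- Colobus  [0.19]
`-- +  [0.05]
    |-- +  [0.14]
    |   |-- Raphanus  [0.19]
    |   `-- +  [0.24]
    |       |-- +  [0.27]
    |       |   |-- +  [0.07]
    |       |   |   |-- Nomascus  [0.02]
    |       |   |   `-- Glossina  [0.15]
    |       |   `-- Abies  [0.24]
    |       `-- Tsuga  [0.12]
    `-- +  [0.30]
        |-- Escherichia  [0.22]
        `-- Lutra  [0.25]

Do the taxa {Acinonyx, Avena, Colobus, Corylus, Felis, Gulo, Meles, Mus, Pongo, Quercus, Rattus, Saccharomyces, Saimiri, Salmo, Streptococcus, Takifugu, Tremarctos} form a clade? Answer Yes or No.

Yes

The most recent common ancestor of these taxa subtends (((((Quercus,Mus),Takifugu),(Salmo,Corylus)),(Streptococcus,(Avena,(Meles,Tremarctos)))),(((Saccharomyces,((Felis,Gulo),Pongo)),Saimiri),(Rattus,(Acinonyx,Colobus)))).
That clade has exactly 17 tips — every listed taxon and nothing else — so the group is monophyletic.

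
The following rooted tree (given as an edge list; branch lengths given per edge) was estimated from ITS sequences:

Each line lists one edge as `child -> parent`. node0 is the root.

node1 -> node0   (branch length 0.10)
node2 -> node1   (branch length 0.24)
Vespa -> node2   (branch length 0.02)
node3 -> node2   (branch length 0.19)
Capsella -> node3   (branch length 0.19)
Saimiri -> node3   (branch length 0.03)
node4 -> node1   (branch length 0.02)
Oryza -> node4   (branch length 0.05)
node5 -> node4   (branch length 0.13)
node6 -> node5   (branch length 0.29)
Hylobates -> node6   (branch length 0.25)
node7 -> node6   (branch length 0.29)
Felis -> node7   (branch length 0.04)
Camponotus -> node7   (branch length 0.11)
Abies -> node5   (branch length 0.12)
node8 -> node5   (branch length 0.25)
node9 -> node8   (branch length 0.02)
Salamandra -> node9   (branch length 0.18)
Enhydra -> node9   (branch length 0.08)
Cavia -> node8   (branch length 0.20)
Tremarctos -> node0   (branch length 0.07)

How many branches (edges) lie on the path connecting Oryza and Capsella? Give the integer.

5

The MRCA of Oryza and Capsella is the node subtending ((Vespa,(Capsella,Saimiri)),(Oryza,((Hylobates,(Felis,Camponotus)),Abies,((Salamandra,Enhydra),Cavia)))).
From Oryza up to that node: 2 branches. From Capsella up to the same node: 3 branches. Total: 2 + 3 = 5.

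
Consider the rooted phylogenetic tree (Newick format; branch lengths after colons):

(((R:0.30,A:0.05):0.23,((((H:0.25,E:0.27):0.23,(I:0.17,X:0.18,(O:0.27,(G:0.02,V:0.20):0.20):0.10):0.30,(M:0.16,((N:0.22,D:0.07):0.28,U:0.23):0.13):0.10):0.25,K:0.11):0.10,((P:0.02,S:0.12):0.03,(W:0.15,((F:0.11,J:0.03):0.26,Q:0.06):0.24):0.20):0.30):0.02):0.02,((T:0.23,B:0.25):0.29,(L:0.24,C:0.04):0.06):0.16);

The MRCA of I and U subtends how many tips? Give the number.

The MRCA of I and U is the node subtending ((H,E),(I,X,(O,(G,V))),(M,((N,D),U))).
That clade contains 11 terminal taxa: D, E, G, H, I, M, N, O, U, V, X.

11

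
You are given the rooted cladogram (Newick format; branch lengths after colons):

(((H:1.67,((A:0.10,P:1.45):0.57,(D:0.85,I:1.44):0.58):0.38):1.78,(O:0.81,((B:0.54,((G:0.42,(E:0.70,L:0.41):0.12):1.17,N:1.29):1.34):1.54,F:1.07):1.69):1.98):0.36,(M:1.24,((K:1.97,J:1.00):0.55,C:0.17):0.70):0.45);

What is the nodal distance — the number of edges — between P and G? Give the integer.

The MRCA of P and G is the node subtending ((H,((A,P),(D,I))),(O,((B,((G,(E,L)),N)),F))).
From P up to that node: 4 branches. From G up to the same node: 6 branches. Total: 4 + 6 = 10.

10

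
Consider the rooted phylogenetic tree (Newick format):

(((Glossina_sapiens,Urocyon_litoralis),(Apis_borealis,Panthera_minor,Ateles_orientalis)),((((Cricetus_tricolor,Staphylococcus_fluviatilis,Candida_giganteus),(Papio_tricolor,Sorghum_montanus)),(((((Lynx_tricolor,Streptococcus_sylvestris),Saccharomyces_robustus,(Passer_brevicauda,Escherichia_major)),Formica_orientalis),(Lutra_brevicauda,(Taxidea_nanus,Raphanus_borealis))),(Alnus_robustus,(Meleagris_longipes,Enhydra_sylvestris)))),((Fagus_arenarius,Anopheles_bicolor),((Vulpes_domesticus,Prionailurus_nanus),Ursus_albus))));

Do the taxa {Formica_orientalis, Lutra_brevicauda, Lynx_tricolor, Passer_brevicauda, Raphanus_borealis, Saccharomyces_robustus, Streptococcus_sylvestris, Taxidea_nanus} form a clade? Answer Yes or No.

The MRCA of the listed taxa subtends ((((Lynx_tricolor,Streptococcus_sylvestris),Saccharomyces_robustus,(Passer_brevicauda,Escherichia_major)),Formica_orientalis),(Lutra_brevicauda,(Taxidea_nanus,Raphanus_borealis))).
That clade also contains Escherichia_major, which is not in the proposed group, so the group is not monophyletic.

No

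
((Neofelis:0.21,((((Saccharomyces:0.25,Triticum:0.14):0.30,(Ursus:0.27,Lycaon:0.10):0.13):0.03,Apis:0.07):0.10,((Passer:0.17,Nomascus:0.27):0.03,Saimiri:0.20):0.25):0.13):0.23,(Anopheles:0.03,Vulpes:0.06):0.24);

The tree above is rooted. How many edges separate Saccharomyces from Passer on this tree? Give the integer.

7

The MRCA of Saccharomyces and Passer is the node subtending ((((Saccharomyces,Triticum),(Ursus,Lycaon)),Apis),((Passer,Nomascus),Saimiri)).
From Saccharomyces up to that node: 4 branches. From Passer up to the same node: 3 branches. Total: 4 + 3 = 7.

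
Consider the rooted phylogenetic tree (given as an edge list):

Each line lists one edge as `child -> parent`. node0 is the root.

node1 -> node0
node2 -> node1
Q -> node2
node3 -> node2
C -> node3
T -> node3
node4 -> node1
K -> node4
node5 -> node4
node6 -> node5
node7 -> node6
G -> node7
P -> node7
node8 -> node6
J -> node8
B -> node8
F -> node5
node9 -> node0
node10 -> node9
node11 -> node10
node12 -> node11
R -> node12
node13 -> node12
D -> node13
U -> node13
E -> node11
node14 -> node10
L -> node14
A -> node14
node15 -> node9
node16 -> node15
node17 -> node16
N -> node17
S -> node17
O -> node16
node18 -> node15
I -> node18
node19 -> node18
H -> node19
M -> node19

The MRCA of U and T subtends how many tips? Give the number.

21

The MRCA of U and T is the root, so the clade is the entire tree.
That clade contains 21 terminal taxa: A, B, C, D, E, F, G, H, I, J, K, L, M, N, O, P, Q, R, S, T, U.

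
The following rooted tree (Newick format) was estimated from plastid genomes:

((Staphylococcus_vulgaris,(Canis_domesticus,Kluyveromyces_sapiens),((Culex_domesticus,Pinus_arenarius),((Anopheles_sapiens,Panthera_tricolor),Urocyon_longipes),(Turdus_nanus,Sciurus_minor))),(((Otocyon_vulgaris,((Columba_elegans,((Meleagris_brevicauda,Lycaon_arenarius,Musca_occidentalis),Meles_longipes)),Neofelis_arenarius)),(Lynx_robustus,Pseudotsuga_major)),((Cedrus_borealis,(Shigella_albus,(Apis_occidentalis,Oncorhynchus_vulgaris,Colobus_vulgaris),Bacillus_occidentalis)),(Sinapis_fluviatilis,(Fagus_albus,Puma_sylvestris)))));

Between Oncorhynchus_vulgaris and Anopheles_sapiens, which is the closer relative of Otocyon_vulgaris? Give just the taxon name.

The MRCA of Otocyon_vulgaris and Oncorhynchus_vulgaris subtends (((Otocyon_vulgaris,((Columba_elegans,((Meleagris_brevicauda,Lycaon_arenarius,Musca_occidentalis),Meles_longipes)),Neofelis_arenarius)),(Lynx_robustus,Pseudotsuga_major)),((Cedrus_borealis,(Shigella_albus,(Apis_occidentalis,Oncorhynchus_vulgaris,Colobus_vulgaris),Bacillus_occidentalis)),(Sinapis_fluviatilis,(Fagus_albus,Puma_sylvestris)))) (18 taxa).
The MRCA of Otocyon_vulgaris and Anopheles_sapiens is the root, subtending the entire tree (28 taxa).
The first is nested inside the second, so Otocyon_vulgaris shares a more recent common ancestor with Oncorhynchus_vulgaris.

Oncorhynchus_vulgaris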